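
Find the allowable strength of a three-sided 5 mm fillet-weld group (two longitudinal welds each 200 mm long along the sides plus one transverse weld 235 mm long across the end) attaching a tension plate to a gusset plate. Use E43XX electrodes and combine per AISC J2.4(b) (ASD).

E43XX → F_EXX = 430 MPa.
t_e = 0.707 × 5 = 3.535 mm.
R_nwl = 0.6 × 430 × 3.535 × 400 × 10⁻³ = 364.8 kN (longitudinal, 2 welds).
R_nwt = 0.6 × 430 × 3.535 × 235 × 10⁻³ = 214.3 kN (transverse, base value).
(i) R_nwl + R_nwt = 579.1 kN; (ii) 0.85 R_nwl + 1.5 R_nwt = 631.6 kN.
R_n = max = 631.6 kN [governs: (ii)]; R_n/Ω = 315.8 kN.

R_n/Ω ≈ 316 kN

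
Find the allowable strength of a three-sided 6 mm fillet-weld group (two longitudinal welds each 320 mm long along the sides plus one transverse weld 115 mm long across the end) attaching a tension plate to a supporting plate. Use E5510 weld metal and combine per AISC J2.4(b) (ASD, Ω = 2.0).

E55XX → F_EXX = 550 MPa.
t_e = 0.707 × 6 = 4.242 mm.
R_nwl = 0.6 × 550 × 4.242 × 640 × 10⁻³ = 895.9 kN (longitudinal, 2 welds).
R_nwt = 0.6 × 550 × 4.242 × 115 × 10⁻³ = 161 kN (transverse, base value).
(i) R_nwl + R_nwt = 1057 kN; (ii) 0.85 R_nwl + 1.5 R_nwt = 1003 kN.
R_n = max = 1057 kN [governs: (i)]; R_n/Ω = 528.4 kN.

R_n/Ω ≈ 528 kN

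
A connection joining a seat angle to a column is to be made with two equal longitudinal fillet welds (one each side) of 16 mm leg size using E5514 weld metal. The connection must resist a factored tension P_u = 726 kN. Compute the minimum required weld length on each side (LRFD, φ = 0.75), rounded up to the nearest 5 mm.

L = 130 mm on each side

E55XX → F_EXX = 550 MPa.
Throat t_e = 0.707 × 16 = 11.31 mm.
φr_n = 0.75 × 0.6 × 550 × 11.31 × 10⁻³ = 2.8 kN/mm.
L_req = P_u / φr_n = 726 / 2.8 = 259.3 mm total.
Per side: 259.3 / 2 = 129.7 mm.
Round up → use L = 130 mm on each side.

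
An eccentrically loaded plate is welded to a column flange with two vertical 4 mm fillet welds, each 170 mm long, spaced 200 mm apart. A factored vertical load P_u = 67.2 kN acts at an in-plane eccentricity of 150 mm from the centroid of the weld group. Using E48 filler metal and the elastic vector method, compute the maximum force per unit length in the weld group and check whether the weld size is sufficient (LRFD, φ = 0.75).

E48XX → F_EXX = 480 MPa.
Total weld length L_w = 340 mm. Treat welds as unit-width lines.
Polar moment about centroid: J = 2[d³/12 + d(b/2)²] = 2[170³/12 + 170×100²] = 4219000 mm³.
Direct shear f_v = P/L_w = 67.2×10³ / 340 = 197.6 N/mm (vertical).
Torsion M = P·e = 67.2×10³ × 150 = 10080000 N·mm.
Critical point at (x, y) = (100, 85) from centroid. f_tx = M·y/J = 203.1 N/mm; f_ty = M·x/J = 238.9 N/mm.
Resultant f_max = √[f_tx² + (f_v + f_ty)²] = √[203.1² + (197.6 + 238.9)²] = 481.5 N/mm.
Capacity per unit length: φr_n = 0.75 × 0.6 × 480 × (0.707 × 4) = 610.8 N/mm.
481.5 ≤ 610.8 → adequate.

f_max ≈ 482 N/mm; adequate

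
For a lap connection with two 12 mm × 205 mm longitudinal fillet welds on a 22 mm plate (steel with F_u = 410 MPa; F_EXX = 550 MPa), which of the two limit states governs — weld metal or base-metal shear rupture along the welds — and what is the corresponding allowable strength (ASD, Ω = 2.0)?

t_e = 0.707 × 12 = 8.484 mm; L = 410 mm.
Weld metal: R_n/Ω = (1/2.0) × 0.6 × 550 × 8.484 × 410 × 10⁻³ = 573.9 kN.
Base metal (shear rupture): R_n/Ω = (1/2.0) × 0.6 × 410 × 22 × 410 × 10⁻³ = 1109 kN.
Governing: weld metal.

R_n/Ω ≈ 574 kN (weld metal governs)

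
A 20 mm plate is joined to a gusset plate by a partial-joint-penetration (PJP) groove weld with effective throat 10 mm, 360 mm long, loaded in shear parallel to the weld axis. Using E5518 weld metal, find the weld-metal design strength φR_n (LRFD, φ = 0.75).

E55XX → F_EXX = 550 MPa.
Effective throat (given) t_e = 10 mm.
A_we = 10 × 360 = 3600 mm².
F_nw = 0.6 F_EXX = 330 MPa.
φR_n = 0.75 × 330 × 3600 × 10⁻³ = 891 kN.

φR_n ≈ 891 kN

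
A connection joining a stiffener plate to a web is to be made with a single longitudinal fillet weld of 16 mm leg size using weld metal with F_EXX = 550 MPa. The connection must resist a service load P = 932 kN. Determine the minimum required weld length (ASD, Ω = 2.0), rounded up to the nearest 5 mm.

Throat t_e = 0.707 × 16 = 11.31 mm.
r_n/Ω = (0.6 × 550 × 11.31) / 2.0 = 1866 N/mm = 1.866 kN/mm.
L_req = P / (r_n/Ω) = 932 / 1.866 = 499.3 mm total.
Round up → use L = 500 mm.

L = 500 mm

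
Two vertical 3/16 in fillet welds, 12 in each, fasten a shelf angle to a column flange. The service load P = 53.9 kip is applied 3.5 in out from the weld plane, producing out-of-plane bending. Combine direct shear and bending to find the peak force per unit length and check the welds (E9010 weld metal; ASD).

E90XX → F_EXX = 90 ksi.
L_w = 2 × 12 = 24 in; section modulus (unit throat) S = 2 × L²/6 = 48 in².
Direct shear f_v = P/L_w = 53.9/24 = 2.246 kip/in.
Moment M = P × e = 53.9 × 3.5 = 188.65 kip·in; bending f_b = M/S = 3.93 kip/in.
f_max = √(f_v² + f_b²) = √(2.246² + 3.93²) = 4.527 kip/in.
r_n/Ω = (1/2.0) × 0.6 × 90 × (0.707 × 0.1875) = 3.579 kip/in → NOT adequate.

f_max ≈ 4.53 kip/in; NOT adequate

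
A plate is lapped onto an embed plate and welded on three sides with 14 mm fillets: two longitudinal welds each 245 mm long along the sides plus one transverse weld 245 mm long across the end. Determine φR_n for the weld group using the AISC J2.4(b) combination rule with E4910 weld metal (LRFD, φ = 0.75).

φR_n ≈ 1710 kN

E49XX → F_EXX = 490 MPa.
t_e = 0.707 × 14 = 9.898 mm.
R_nwl = 0.6 × 490 × 9.898 × 490 × 10⁻³ = 1426 kN (longitudinal, 2 welds).
R_nwt = 0.6 × 490 × 9.898 × 245 × 10⁻³ = 713 kN (transverse, base value).
(i) R_nwl + R_nwt = 2139 kN; (ii) 0.85 R_nwl + 1.5 R_nwt = 2281 kN.
R_n = max = 2281 kN [governs: (ii)]; φR_n = 1711 kN.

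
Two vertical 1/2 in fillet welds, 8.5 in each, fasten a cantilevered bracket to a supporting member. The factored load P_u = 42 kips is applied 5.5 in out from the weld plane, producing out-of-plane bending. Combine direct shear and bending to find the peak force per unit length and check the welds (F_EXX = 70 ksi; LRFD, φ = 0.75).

f_max ≈ 9.9 kip/in; adequate

L_w = 2 × 8.5 = 17 in; section modulus (unit throat) S = 2 × L²/6 = 24.08 in².
Direct shear f_v = P/L_w = 42/17 = 2.471 kip/in.
Moment M = P × e = 42 × 5.5 = 231 kip·in; bending f_b = M/S = 9.592 kip/in.
f_max = √(f_v² + f_b²) = √(2.471² + 9.592²) = 9.905 kip/in.
φr_n = 0.75 × 0.6 × 70 × (0.707 × 0.5) = 11.14 kip/in → adequate.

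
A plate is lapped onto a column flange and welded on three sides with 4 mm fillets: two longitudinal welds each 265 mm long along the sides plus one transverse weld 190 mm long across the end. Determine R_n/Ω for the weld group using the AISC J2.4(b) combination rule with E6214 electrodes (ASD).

R_n/Ω ≈ 387 kN

E62XX → F_EXX = 620 MPa.
t_e = 0.707 × 4 = 2.828 mm.
R_nwl = 0.6 × 620 × 2.828 × 530 × 10⁻³ = 557.6 kN (longitudinal, 2 welds).
R_nwt = 0.6 × 620 × 2.828 × 190 × 10⁻³ = 199.9 kN (transverse, base value).
(i) R_nwl + R_nwt = 757.5 kN; (ii) 0.85 R_nwl + 1.5 R_nwt = 773.8 kN.
R_n = max = 773.8 kN [governs: (ii)]; R_n/Ω = 386.9 kN.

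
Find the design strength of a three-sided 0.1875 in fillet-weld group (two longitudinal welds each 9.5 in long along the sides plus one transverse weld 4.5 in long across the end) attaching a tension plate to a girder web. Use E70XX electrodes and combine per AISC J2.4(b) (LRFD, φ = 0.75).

φR_n ≈ 98.1 kips

E70XX → F_EXX = 70 ksi.
t_e = 0.707 × 0.1875 = 0.1326 in.
R_nwl = 0.6 × 70 × 0.1326 × 19 = 105.8 kips (longitudinal, 2 welds).
R_nwt = 0.6 × 70 × 0.1326 × 4.5 = 25.05 kips (transverse, base value).
(i) R_nwl + R_nwt = 130.8 kips; (ii) 0.85 R_nwl + 1.5 R_nwt = 127.5 kips.
R_n = max = 130.8 kips [governs: (i)]; φR_n = 98.13 kips.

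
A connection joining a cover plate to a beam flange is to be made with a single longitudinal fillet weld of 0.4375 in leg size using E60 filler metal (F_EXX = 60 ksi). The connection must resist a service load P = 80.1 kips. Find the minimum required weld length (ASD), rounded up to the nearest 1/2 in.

L = 14.5 in

Throat t_e = 0.707 × 0.4375 = 0.3093 in.
r_n/Ω = (0.6 × 60 × 0.3093) / 2.0 = 5.568 kip/in.
L_req = P / (r_n/Ω) = 80.1 / 5.568 = 14.39 in total.
Round up → use L = 14.5 in.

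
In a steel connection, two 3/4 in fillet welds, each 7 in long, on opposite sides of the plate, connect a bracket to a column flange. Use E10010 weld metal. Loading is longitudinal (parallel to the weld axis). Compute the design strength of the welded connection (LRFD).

φR_n ≈ 334 kip

E100XX → F_EXX = 100 ksi.
Effective throat t_e = 0.707 × 0.75 = 0.5302 in.
Total length L = 14 in; A_we = 0.5302 × 14 = 7.423 in².
F_nw = 0.6 F_EXX = 0.6 × 100 = 60 ksi.
φR_n = 0.75 × 60 × 7.423 = 334.1 kip.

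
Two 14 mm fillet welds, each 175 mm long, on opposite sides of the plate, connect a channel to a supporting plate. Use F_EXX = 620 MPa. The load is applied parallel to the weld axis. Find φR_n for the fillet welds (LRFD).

φR_n ≈ 967 kN

Effective throat t_e = 0.707 × 14 = 9.898 mm.
Total length L = 350 mm; A_we = 9.898 × 350 = 3464 mm².
F_nw = 0.6 F_EXX = 0.6 × 620 = 372 MPa.
φR_n = 0.75 × 372 × 3464 × 10⁻³ = 966.5 kN.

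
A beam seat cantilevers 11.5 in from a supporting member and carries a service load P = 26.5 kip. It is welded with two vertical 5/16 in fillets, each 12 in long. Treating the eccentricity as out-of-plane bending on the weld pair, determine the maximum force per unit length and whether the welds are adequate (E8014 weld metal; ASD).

f_max ≈ 6.44 kip/in; NOT adequate

E80XX → F_EXX = 80 ksi.
L_w = 2 × 12 = 24 in; section modulus (unit throat) S = 2 × L²/6 = 48 in².
Direct shear f_v = P/L_w = 26.5/24 = 1.104 kip/in.
Moment M = P × e = 26.5 × 11.5 = 304.75 kip·in; bending f_b = M/S = 6.349 kip/in.
f_max = √(f_v² + f_b²) = √(1.104² + 6.349²) = 6.444 kip/in.
r_n/Ω = (1/2.0) × 0.6 × 80 × (0.707 × 0.3125) = 5.302 kip/in → NOT adequate.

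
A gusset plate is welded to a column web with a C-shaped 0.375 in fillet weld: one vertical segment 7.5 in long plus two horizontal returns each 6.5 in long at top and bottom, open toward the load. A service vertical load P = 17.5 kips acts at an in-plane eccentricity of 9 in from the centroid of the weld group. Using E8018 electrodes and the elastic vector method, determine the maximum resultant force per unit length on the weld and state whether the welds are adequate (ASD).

E80XX → F_EXX = 80 ksi.
Total weld length L_w = 20.5 in. Treat welds as unit-width lines.
Centroid: x̄ = 2×6.5×3.25 / 20.5 = 2.061 in from the vertical weld.
Polar moment about centroid: J = I_x + I_y = [7.5³/12 + 2×6.5×3.75²] + [7.5×2.061² + 2(6.5³/12 + 6.5×1.189²)] = 314 in³.
Direct shear f_v = P/L_w = 17.5 / 20.5 = 0.8537 kip/in (vertical).
Torsion M = P·e = 17.5 × 9 = 157.5 kip·in.
Critical point at (x, y) = (4.439, 3.75) from centroid. f_tx = M·y/J = 1.881 kip/in; f_ty = M·x/J = 2.227 kip/in.
Resultant f_max = √[f_tx² + (f_v + f_ty)²] = √[1.881² + (0.8537 + 2.227)²] = 3.609 kip/in.
Capacity per unit length: r_n/Ω = (1/2.0) × 0.6 × 80 × (0.707 × 0.375) = 6.363 kip/in.
3.609 ≤ 6.363 → adequate.

f_max ≈ 3.61 kip/in; adequate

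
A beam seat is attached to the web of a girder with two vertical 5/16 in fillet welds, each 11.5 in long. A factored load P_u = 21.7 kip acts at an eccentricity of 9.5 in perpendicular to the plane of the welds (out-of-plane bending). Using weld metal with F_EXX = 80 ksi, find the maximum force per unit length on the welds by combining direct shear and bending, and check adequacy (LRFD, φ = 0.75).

f_max ≈ 4.77 kip/in; adequate

L_w = 2 × 11.5 = 23 in; section modulus (unit throat) S = 2 × L²/6 = 44.08 in².
Direct shear f_v = P/L_w = 21.7/23 = 0.9435 kip/in.
Moment M = P × e = 21.7 × 9.5 = 206.15 kip·in; bending f_b = M/S = 4.676 kip/in.
f_max = √(f_v² + f_b²) = √(0.9435² + 4.676²) = 4.771 kip/in.
φr_n = 0.75 × 0.6 × 80 × (0.707 × 0.3125) = 7.954 kip/in → adequate.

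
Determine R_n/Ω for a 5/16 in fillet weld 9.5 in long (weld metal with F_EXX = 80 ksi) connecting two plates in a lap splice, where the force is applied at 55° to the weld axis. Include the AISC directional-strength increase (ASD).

t_e = 0.707 × 0.3125 = 0.2209 in; A_we = 0.2209 × 9.5 = 2.099 in².
Directional factor: 1.0 + 0.5 sin^1.5(55°) = 1.371.
F_nw = 0.6 × 80 × 1.371 = 65.79 ksi.
R_n/Ω = (65.79 × 2.099) / 2.0 = 69.05 kip.

R_n/Ω ≈ 69 kip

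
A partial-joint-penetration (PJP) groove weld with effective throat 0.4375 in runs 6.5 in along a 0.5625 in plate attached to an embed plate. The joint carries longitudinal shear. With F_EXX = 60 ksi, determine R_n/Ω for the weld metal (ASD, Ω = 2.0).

R_n/Ω ≈ 51.2 kips

Effective throat (given) t_e = 0.4375 in.
A_we = 0.4375 × 6.5 = 2.844 in².
F_nw = 0.6 F_EXX = 36 ksi.
R_n/Ω = (36 × 2.844) / 2.0 = 51.19 kips.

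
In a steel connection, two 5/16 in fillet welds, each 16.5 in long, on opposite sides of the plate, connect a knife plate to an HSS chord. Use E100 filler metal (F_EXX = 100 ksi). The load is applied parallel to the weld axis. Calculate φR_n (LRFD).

Effective throat t_e = 0.707 × 0.3125 = 0.2209 in.
Total length L = 33 in; A_we = 0.2209 × 33 = 7.291 in².
F_nw = 0.6 F_EXX = 0.6 × 100 = 60 ksi.
φR_n = 0.75 × 60 × 7.291 = 328.1 kips.

φR_n ≈ 328 kips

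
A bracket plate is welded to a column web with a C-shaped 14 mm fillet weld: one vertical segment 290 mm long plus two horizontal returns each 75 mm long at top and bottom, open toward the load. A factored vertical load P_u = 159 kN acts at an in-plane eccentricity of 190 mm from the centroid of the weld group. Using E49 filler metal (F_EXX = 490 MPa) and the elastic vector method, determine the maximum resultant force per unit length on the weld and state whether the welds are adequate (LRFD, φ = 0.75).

Total weld length L_w = 440 mm. Treat welds as unit-width lines.
Centroid: x̄ = 2×75×37.5 / 440 = 12.78 mm from the vertical weld.
Polar moment about centroid: J = I_x + I_y = [290³/12 + 2×75×145²] + [290×12.78² + 2(75³/12 + 75×24.72²)] = 5396000 mm³.
Direct shear f_v = P/L_w = 159×10³ / 440 = 361.4 N/mm (vertical).
Torsion M = P·e = 159×10³ × 190 = 30210000 N·mm.
Critical point at (x, y) = (62.22, 145) from centroid. f_tx = M·y/J = 811.9 N/mm; f_ty = M·x/J = 348.4 N/mm.
Resultant f_max = √[f_tx² + (f_v + f_ty)²] = √[811.9² + (361.4 + 348.4)²] = 1078 N/mm.
Capacity per unit length: φr_n = 0.75 × 0.6 × 490 × (0.707 × 14) = 2183 N/mm.
1078 ≤ 2183 → adequate.

f_max ≈ 1080 N/mm; adequate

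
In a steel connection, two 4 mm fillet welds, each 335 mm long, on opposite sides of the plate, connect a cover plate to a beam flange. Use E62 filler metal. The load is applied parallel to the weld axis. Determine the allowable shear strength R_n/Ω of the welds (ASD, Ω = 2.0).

R_n/Ω ≈ 352 kN

E62XX → F_EXX = 620 MPa.
Effective throat t_e = 0.707 × 4 = 2.828 mm.
Total length L = 670 mm; A_we = 2.828 × 670 = 1895 mm².
F_nw = 0.6 F_EXX = 0.6 × 620 = 372 MPa.
R_n = 372 × 1895 × 10⁻³ = 704.9 kN; R_n/Ω = 704.9/2.0 = 352.4 kN.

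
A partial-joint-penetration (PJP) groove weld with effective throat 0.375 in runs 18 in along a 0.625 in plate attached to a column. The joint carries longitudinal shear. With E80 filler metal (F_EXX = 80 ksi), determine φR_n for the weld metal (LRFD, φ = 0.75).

Effective throat (given) t_e = 0.375 in.
A_we = 0.375 × 18 = 6.75 in².
F_nw = 0.6 F_EXX = 48 ksi.
φR_n = 0.75 × 48 × 6.75 = 243 kip.

φR_n ≈ 243 kip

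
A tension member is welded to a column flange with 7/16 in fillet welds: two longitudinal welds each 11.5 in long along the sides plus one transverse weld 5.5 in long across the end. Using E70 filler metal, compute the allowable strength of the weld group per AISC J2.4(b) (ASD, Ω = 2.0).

R_n/Ω ≈ 185 kips

E70XX → F_EXX = 70 ksi.
t_e = 0.707 × 0.4375 = 0.3093 in.
R_nwl = 0.6 × 70 × 0.3093 × 23 = 298.8 kips (longitudinal, 2 welds).
R_nwt = 0.6 × 70 × 0.3093 × 5.5 = 71.45 kips (transverse, base value).
(i) R_nwl + R_nwt = 370.2 kips; (ii) 0.85 R_nwl + 1.5 R_nwt = 361.2 kips.
R_n = max = 370.2 kips [governs: (i)]; R_n/Ω = 185.1 kips.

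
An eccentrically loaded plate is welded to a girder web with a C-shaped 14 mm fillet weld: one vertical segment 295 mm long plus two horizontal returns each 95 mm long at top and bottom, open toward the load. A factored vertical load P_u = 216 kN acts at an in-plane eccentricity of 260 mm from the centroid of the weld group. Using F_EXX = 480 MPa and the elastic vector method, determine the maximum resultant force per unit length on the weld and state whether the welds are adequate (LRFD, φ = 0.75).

f_max ≈ 1650 N/mm; adequate

Total weld length L_w = 485 mm. Treat welds as unit-width lines.
Centroid: x̄ = 2×95×47.5 / 485 = 18.61 mm from the vertical weld.
Polar moment about centroid: J = I_x + I_y = [295³/12 + 2×95×147.5²] + [295×18.61² + 2(95³/12 + 95×28.89²)] = 6677000 mm³.
Direct shear f_v = P/L_w = 216×10³ / 485 = 445.4 N/mm (vertical).
Torsion M = P·e = 216×10³ × 260 = 56160000 N·mm.
Critical point at (x, y) = (76.39, 147.5) from centroid. f_tx = M·y/J = 1241 N/mm; f_ty = M·x/J = 642.6 N/mm.
Resultant f_max = √[f_tx² + (f_v + f_ty)²] = √[1241² + (445.4 + 642.6)²] = 1650 N/mm.
Capacity per unit length: φr_n = 0.75 × 0.6 × 480 × (0.707 × 14) = 2138 N/mm.
1650 ≤ 2138 → adequate.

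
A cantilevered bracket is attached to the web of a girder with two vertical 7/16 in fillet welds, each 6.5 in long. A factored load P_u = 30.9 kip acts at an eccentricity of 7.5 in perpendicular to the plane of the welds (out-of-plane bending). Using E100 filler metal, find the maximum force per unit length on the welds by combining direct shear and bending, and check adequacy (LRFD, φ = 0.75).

E100XX → F_EXX = 100 ksi.
L_w = 2 × 6.5 = 13 in; section modulus (unit throat) S = 2 × L²/6 = 14.08 in².
Direct shear f_v = P/L_w = 30.9/13 = 2.377 kip/in.
Moment M = P × e = 30.9 × 7.5 = 231.75 kip·in; bending f_b = M/S = 16.46 kip/in.
f_max = √(f_v² + f_b²) = √(2.377² + 16.46²) = 16.63 kip/in.
φr_n = 0.75 × 0.6 × 100 × (0.707 × 0.4375) = 13.92 kip/in → NOT adequate.

f_max ≈ 16.6 kip/in; NOT adequate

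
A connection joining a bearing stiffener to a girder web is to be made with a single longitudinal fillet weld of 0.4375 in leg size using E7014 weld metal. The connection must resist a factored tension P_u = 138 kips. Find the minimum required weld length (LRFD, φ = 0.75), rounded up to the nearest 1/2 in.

L = 14.5 in

E70XX → F_EXX = 70 ksi.
Throat t_e = 0.707 × 0.4375 = 0.3093 in.
φr_n = 0.75 × 0.6 × 70 × 0.3093 = 9.743 kips/in.
L_req = P_u / φr_n = 138 / 9.743 = 14.16 in total.
Round up → use L = 14.5 in.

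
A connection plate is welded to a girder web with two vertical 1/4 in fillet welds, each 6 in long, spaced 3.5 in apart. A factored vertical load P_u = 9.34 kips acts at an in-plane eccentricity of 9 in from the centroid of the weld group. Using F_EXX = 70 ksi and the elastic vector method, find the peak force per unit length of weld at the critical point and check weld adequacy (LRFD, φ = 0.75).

Total weld length L_w = 12 in. Treat welds as unit-width lines.
Polar moment about centroid: J = 2[d³/12 + d(b/2)²] = 2[6³/12 + 6×1.75²] = 72.75 in³.
Direct shear f_v = P/L_w = 9.34 / 12 = 0.7783 kip/in (vertical).
Torsion M = P·e = 9.34 × 9 = 84.06 kip·in.
Critical point at (x, y) = (1.75, 3) from centroid. f_tx = M·y/J = 3.466 kip/in; f_ty = M·x/J = 2.022 kip/in.
Resultant f_max = √[f_tx² + (f_v + f_ty)²] = √[3.466² + (0.7783 + 2.022)²] = 4.456 kip/in.
Capacity per unit length: φr_n = 0.75 × 0.6 × 70 × (0.707 × 0.25) = 5.568 kip/in.
4.456 ≤ 5.568 → adequate.

f_max ≈ 4.46 kip/in; adequate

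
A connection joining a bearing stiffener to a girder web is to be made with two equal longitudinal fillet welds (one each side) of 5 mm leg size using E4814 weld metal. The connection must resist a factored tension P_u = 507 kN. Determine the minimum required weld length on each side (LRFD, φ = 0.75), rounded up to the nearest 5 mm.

L = 335 mm on each side

E48XX → F_EXX = 480 MPa.
Throat t_e = 0.707 × 5 = 3.535 mm.
φr_n = 0.75 × 0.6 × 480 × 3.535 × 10⁻³ = 0.7636 kN/mm.
L_req = P_u / φr_n = 507 / 0.7636 = 664 mm total.
Per side: 664 / 2 = 332 mm.
Round up → use L = 335 mm on each side.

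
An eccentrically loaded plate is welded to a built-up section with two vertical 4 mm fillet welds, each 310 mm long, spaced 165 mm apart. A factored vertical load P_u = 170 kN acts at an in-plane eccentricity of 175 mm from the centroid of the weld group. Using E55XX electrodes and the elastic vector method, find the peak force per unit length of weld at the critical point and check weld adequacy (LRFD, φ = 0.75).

f_max ≈ 738 N/mm; NOT adequate

E55XX → F_EXX = 550 MPa.
Total weld length L_w = 620 mm. Treat welds as unit-width lines.
Polar moment about centroid: J = 2[d³/12 + d(b/2)²] = 2[310³/12 + 310×82.5²] = 9185000 mm³.
Direct shear f_v = P/L_w = 170×10³ / 620 = 274.2 N/mm (vertical).
Torsion M = P·e = 170×10³ × 175 = 29750000 N·mm.
Critical point at (x, y) = (82.5, 155) from centroid. f_tx = M·y/J = 502 N/mm; f_ty = M·x/J = 267.2 N/mm.
Resultant f_max = √[f_tx² + (f_v + f_ty)²] = √[502² + (274.2 + 267.2)²] = 738.4 N/mm.
Capacity per unit length: φr_n = 0.75 × 0.6 × 550 × (0.707 × 4) = 699.9 N/mm.
738.4 > 699.9 → NOT adequate.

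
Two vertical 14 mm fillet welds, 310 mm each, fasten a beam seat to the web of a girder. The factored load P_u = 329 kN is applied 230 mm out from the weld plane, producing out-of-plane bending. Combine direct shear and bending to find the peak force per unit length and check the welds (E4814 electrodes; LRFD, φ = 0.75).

f_max ≈ 2420 N/mm; NOT adequate

E48XX → F_EXX = 480 MPa.
L_w = 2 × 310 = 620 mm; section modulus (unit throat) S = 2 × L²/6 = 32030 mm².
Direct shear f_v = P/L_w = 329×10³/620 = 530.6 N/mm.
Moment M = P × e = 329×10³ × 230 = 75670000 N·mm; bending f_b = M/S = 2362 N/mm.
f_max = √(f_v² + f_b²) = √(530.6² + 2362²) = 2421 N/mm.
φr_n = 0.75 × 0.6 × 480 × (0.707 × 14) = 2138 N/mm → NOT adequate.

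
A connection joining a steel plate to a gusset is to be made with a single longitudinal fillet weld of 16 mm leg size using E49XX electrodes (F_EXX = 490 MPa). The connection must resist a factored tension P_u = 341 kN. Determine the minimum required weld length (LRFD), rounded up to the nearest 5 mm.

L = 140 mm

Throat t_e = 0.707 × 16 = 11.31 mm.
φr_n = 0.75 × 0.6 × 490 × 11.31 × 10⁻³ = 2.494 kN/mm.
L_req = P_u / φr_n = 341 / 2.494 = 136.7 mm total.
Round up → use L = 140 mm.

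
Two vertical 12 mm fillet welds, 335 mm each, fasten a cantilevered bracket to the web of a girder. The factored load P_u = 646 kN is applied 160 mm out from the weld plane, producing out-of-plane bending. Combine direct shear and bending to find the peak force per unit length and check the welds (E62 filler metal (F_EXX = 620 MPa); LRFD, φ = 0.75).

f_max ≈ 2930 N/mm; NOT adequate

L_w = 2 × 335 = 670 mm; section modulus (unit throat) S = 2 × L²/6 = 37410 mm².
Direct shear f_v = P/L_w = 646×10³/670 = 964.2 N/mm.
Moment M = P × e = 646×10³ × 160 = 103360000 N·mm; bending f_b = M/S = 2763 N/mm.
f_max = √(f_v² + f_b²) = √(964.2² + 2763²) = 2926 N/mm.
φr_n = 0.75 × 0.6 × 620 × (0.707 × 12) = 2367 N/mm → NOT adequate.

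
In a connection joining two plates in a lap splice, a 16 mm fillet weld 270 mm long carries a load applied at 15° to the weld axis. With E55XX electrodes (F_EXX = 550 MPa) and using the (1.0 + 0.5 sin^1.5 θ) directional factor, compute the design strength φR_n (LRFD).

φR_n ≈ 806 kN

t_e = 0.707 × 16 = 11.31 mm; A_we = 11.31 × 270 = 3054 mm².
Directional factor: 1.0 + 0.5 sin^1.5(15°) = 1.066.
F_nw = 0.6 × 550 × 1.066 = 351.7 MPa.
φR_n = 0.75 × 351.7 × 3054 × 10⁻³ = 805.7 kN.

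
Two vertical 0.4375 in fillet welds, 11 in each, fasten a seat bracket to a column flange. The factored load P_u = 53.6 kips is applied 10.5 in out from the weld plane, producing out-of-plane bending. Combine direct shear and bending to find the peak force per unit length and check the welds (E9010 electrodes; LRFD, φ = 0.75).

f_max ≈ 14.2 kip/in; NOT adequate

E90XX → F_EXX = 90 ksi.
L_w = 2 × 11 = 22 in; section modulus (unit throat) S = 2 × L²/6 = 40.33 in².
Direct shear f_v = P/L_w = 53.6/22 = 2.436 kip/in.
Moment M = P × e = 53.6 × 10.5 = 562.8 kip·in; bending f_b = M/S = 13.95 kip/in.
f_max = √(f_v² + f_b²) = √(2.436² + 13.95²) = 14.16 kip/in.
φr_n = 0.75 × 0.6 × 90 × (0.707 × 0.4375) = 12.53 kip/in → NOT adequate.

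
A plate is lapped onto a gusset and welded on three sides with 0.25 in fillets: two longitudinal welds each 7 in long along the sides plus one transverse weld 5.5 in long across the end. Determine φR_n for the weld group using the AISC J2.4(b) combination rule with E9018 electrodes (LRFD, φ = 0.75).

φR_n ≈ 144 kip

E90XX → F_EXX = 90 ksi.
t_e = 0.707 × 0.25 = 0.1767 in.
R_nwl = 0.6 × 90 × 0.1767 × 14 = 133.6 kip (longitudinal, 2 welds).
R_nwt = 0.6 × 90 × 0.1767 × 5.5 = 52.49 kip (transverse, base value).
(i) R_nwl + R_nwt = 186.1 kip; (ii) 0.85 R_nwl + 1.5 R_nwt = 192.3 kip.
R_n = max = 192.3 kip [governs: (ii)]; φR_n = 144.2 kip.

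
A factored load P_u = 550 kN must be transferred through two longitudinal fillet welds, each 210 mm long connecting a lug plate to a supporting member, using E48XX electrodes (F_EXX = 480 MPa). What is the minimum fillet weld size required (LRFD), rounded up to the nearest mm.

Total weld length L = 420 mm.
Required throat t_e = P_u / (φ × 0.6 F_EXX × L) = 550 / (0.75 × 0.6 × 480 × 420 × 10⁻³) = 6.063 mm.
Required leg w = t_e / 0.707 = 8.575 mm → use 9 mm.

w = 9 mm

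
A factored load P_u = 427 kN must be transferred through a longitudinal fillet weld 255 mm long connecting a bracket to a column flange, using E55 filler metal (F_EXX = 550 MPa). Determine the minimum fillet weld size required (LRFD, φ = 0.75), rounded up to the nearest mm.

w = 10 mm

Total weld length L = 255 mm.
Required throat t_e = P_u / (φ × 0.6 F_EXX × L) = 427 / (0.75 × 0.6 × 550 × 255 × 10⁻³) = 6.766 mm.
Required leg w = t_e / 0.707 = 9.57 mm → use 10 mm.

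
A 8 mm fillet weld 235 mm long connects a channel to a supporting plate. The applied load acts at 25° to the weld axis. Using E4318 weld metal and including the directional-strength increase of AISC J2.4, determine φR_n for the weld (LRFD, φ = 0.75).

φR_n ≈ 293 kN

E43XX → F_EXX = 430 MPa.
t_e = 0.707 × 8 = 5.656 mm; A_we = 5.656 × 235 = 1329 mm².
Directional factor: 1.0 + 0.5 sin^1.5(25°) = 1.137.
F_nw = 0.6 × 430 × 1.137 = 293.4 MPa.
φR_n = 0.75 × 293.4 × 1329 × 10⁻³ = 292.5 kN.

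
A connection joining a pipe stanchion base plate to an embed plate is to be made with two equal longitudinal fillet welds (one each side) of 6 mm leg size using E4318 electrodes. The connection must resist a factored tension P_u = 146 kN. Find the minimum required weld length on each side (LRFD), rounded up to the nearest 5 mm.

L = 90 mm on each side

E43XX → F_EXX = 430 MPa.
Throat t_e = 0.707 × 6 = 4.242 mm.
φr_n = 0.75 × 0.6 × 430 × 4.242 × 10⁻³ = 0.8208 kN/mm.
L_req = P_u / φr_n = 146 / 0.8208 = 177.9 mm total.
Per side: 177.9 / 2 = 88.93 mm.
Round up → use L = 90 mm on each side.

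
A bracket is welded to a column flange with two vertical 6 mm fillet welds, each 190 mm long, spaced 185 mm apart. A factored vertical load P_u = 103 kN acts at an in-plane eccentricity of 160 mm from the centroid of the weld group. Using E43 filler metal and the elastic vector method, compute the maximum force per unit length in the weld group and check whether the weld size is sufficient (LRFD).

f_max ≈ 713 N/mm; adequate

E43XX → F_EXX = 430 MPa.
Total weld length L_w = 380 mm. Treat welds as unit-width lines.
Polar moment about centroid: J = 2[d³/12 + d(b/2)²] = 2[190³/12 + 190×92.5²] = 4395000 mm³.
Direct shear f_v = P/L_w = 103×10³ / 380 = 271.1 N/mm (vertical).
Torsion M = P·e = 103×10³ × 160 = 16480000 N·mm.
Critical point at (x, y) = (92.5, 95) from centroid. f_tx = M·y/J = 356.3 N/mm; f_ty = M·x/J = 346.9 N/mm.
Resultant f_max = √[f_tx² + (f_v + f_ty)²] = √[356.3² + (271.1 + 346.9)²] = 713.3 N/mm.
Capacity per unit length: φr_n = 0.75 × 0.6 × 430 × (0.707 × 6) = 820.8 N/mm.
713.3 ≤ 820.8 → adequate.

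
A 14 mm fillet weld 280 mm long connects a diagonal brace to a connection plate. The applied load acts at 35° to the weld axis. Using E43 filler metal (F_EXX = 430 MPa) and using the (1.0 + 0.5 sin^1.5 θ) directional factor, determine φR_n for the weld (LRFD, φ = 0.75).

t_e = 0.707 × 14 = 9.898 mm; A_we = 9.898 × 280 = 2771 mm².
Directional factor: 1.0 + 0.5 sin^1.5(35°) = 1.217.
F_nw = 0.6 × 430 × 1.217 = 314 MPa.
φR_n = 0.75 × 314 × 2771 × 10⁻³ = 652.8 kN.

φR_n ≈ 653 kN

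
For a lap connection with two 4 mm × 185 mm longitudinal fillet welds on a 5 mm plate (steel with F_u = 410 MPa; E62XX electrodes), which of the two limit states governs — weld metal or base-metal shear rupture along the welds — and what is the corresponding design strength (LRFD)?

E62XX → F_EXX = 620 MPa.
t_e = 0.707 × 4 = 2.828 mm; L = 370 mm.
Weld metal: φR_n = 0.75 × 0.6 × 620 × 2.828 × 370 × 10⁻³ = 291.9 kN.
Base metal (shear rupture): φR_n = 0.75 × 0.6 × 410 × 5 × 370 × 10⁻³ = 341.3 kN.
Governing: weld metal.

φR_n ≈ 292 kN (weld metal governs)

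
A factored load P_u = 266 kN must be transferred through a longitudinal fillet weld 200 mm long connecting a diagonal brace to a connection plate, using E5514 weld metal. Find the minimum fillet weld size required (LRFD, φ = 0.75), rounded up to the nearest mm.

E55XX → F_EXX = 550 MPa.
Total weld length L = 200 mm.
Required throat t_e = P_u / (φ × 0.6 F_EXX × L) = 266 / (0.75 × 0.6 × 550 × 200 × 10⁻³) = 5.374 mm.
Required leg w = t_e / 0.707 = 7.601 mm → use 8 mm.

w = 8 mm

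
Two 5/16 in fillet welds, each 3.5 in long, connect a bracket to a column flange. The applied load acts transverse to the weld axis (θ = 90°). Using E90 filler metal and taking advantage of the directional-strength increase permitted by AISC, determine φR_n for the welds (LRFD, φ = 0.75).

φR_n ≈ 94 kip

E90XX → F_EXX = 90 ksi.
t_e = 0.707 × 0.3125 = 0.2209 in; A_we = 0.2209 × 7 = 1.547 in².
Directional factor: 1.0 + 0.5 sin^1.5(90°) = 1.5.
F_nw = 0.6 × 90 × 1.5 = 81 ksi.
φR_n = 0.75 × 81 × 1.547 = 93.95 kip.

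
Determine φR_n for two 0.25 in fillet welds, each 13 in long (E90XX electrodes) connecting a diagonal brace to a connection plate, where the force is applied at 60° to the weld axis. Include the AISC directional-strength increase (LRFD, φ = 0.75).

φR_n ≈ 261 kips

E90XX → F_EXX = 90 ksi.
t_e = 0.707 × 0.25 = 0.1767 in; A_we = 0.1767 × 26 = 4.595 in².
Directional factor: 1.0 + 0.5 sin^1.5(60°) = 1.403.
F_nw = 0.6 × 90 × 1.403 = 75.76 ksi.
φR_n = 0.75 × 75.76 × 4.595 = 261.1 kips.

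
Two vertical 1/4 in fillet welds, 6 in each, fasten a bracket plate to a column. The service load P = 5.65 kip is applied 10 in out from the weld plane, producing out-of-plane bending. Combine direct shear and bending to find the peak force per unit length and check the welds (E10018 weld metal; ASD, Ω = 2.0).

f_max ≈ 4.73 kip/in; adequate

E100XX → F_EXX = 100 ksi.
L_w = 2 × 6 = 12 in; section modulus (unit throat) S = 2 × L²/6 = 12 in².
Direct shear f_v = P/L_w = 5.65/12 = 0.4708 kip/in.
Moment M = P × e = 5.65 × 10 = 56.5 kip·in; bending f_b = M/S = 4.708 kip/in.
f_max = √(f_v² + f_b²) = √(0.4708² + 4.708²) = 4.732 kip/in.
r_n/Ω = (1/2.0) × 0.6 × 100 × (0.707 × 0.25) = 5.302 kip/in → adequate.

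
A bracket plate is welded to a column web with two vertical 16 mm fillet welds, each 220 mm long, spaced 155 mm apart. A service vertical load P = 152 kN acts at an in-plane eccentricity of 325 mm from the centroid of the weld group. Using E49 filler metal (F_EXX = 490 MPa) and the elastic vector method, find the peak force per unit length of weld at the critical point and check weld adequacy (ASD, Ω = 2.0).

f_max ≈ 1730 N/mm; NOT adequate

Total weld length L_w = 440 mm. Treat welds as unit-width lines.
Polar moment about centroid: J = 2[d³/12 + d(b/2)²] = 2[220³/12 + 220×77.5²] = 4417000 mm³.
Direct shear f_v = P/L_w = 152×10³ / 440 = 345.5 N/mm (vertical).
Torsion M = P·e = 152×10³ × 325 = 49400000 N·mm.
Critical point at (x, y) = (77.5, 110) from centroid. f_tx = M·y/J = 1230 N/mm; f_ty = M·x/J = 866.7 N/mm.
Resultant f_max = √[f_tx² + (f_v + f_ty)²] = √[1230² + (345.5 + 866.7)²] = 1727 N/mm.
Capacity per unit length: r_n/Ω = (1/2.0) × 0.6 × 490 × (0.707 × 16) = 1663 N/mm.
1727 > 1663 → NOT adequate.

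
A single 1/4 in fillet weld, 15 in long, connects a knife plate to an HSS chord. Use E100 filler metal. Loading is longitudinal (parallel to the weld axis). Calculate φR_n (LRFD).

E100XX → F_EXX = 100 ksi.
Effective throat t_e = 0.707 × 0.25 = 0.1767 in.
Total length L = 15 in; A_we = 0.1767 × 15 = 2.651 in².
F_nw = 0.6 F_EXX = 0.6 × 100 = 60 ksi.
φR_n = 0.75 × 60 × 2.651 = 119.3 kips.

φR_n ≈ 119 kips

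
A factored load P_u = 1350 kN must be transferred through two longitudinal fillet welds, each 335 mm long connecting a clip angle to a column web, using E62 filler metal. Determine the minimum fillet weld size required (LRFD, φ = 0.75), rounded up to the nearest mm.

E62XX → F_EXX = 620 MPa.
Total weld length L = 670 mm.
Required throat t_e = P_u / (φ × 0.6 F_EXX × L) = 1350 / (0.75 × 0.6 × 620 × 670 × 10⁻³) = 7.222 mm.
Required leg w = t_e / 0.707 = 10.21 mm → use 11 mm.

w = 11 mm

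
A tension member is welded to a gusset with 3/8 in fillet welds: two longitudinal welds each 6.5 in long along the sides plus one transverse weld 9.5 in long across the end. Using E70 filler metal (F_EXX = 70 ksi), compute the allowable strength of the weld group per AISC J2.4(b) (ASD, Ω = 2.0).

t_e = 0.707 × 0.375 = 0.2651 in.
R_nwl = 0.6 × 70 × 0.2651 × 13 = 144.8 kips (longitudinal, 2 welds).
R_nwt = 0.6 × 70 × 0.2651 × 9.5 = 105.8 kips (transverse, base value).
(i) R_nwl + R_nwt = 250.5 kips; (ii) 0.85 R_nwl + 1.5 R_nwt = 281.7 kips.
R_n = max = 281.7 kips [governs: (ii)]; R_n/Ω = 140.9 kips.

R_n/Ω ≈ 141 kips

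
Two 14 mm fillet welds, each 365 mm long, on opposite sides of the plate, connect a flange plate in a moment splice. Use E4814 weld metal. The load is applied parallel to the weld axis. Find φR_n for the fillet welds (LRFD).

φR_n ≈ 1560 kN

E48XX → F_EXX = 480 MPa.
Effective throat t_e = 0.707 × 14 = 9.898 mm.
Total length L = 730 mm; A_we = 9.898 × 730 = 7226 mm².
F_nw = 0.6 F_EXX = 0.6 × 480 = 288 MPa.
φR_n = 0.75 × 288 × 7226 × 10⁻³ = 1561 kN.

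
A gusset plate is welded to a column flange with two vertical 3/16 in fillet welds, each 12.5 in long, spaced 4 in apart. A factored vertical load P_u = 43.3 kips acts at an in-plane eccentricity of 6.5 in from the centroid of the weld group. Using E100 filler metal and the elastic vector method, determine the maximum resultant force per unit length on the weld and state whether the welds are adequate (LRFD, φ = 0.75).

E100XX → F_EXX = 100 ksi.
Total weld length L_w = 25 in. Treat welds as unit-width lines.
Polar moment about centroid: J = 2[d³/12 + d(b/2)²] = 2[12.5³/12 + 12.5×2²] = 425.5 in³.
Direct shear f_v = P/L_w = 43.3 / 25 = 1.732 kip/in (vertical).
Torsion M = P·e = 43.3 × 6.5 = 281.45 kip·in.
Critical point at (x, y) = (2, 6.25) from centroid. f_tx = M·y/J = 4.134 kip/in; f_ty = M·x/J = 1.323 kip/in.
Resultant f_max = √[f_tx² + (f_v + f_ty)²] = √[4.134² + (1.732 + 1.323)²] = 5.14 kip/in.
Capacity per unit length: φr_n = 0.75 × 0.6 × 100 × (0.707 × 0.1875) = 5.965 kip/in.
5.14 ≤ 5.965 → adequate.

f_max ≈ 5.14 kip/in; adequate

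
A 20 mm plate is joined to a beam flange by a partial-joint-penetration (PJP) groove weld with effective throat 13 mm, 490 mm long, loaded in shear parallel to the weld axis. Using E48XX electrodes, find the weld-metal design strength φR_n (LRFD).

E48XX → F_EXX = 480 MPa.
Effective throat (given) t_e = 13 mm.
A_we = 13 × 490 = 6370 mm².
F_nw = 0.6 F_EXX = 288 MPa.
φR_n = 0.75 × 288 × 6370 × 10⁻³ = 1376 kN.

φR_n ≈ 1380 kN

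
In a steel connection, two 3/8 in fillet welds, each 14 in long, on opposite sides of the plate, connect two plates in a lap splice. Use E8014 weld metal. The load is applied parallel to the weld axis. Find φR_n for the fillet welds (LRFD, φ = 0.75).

φR_n ≈ 267 kips

E80XX → F_EXX = 80 ksi.
Effective throat t_e = 0.707 × 0.375 = 0.2651 in.
Total length L = 28 in; A_we = 0.2651 × 28 = 7.423 in².
F_nw = 0.6 F_EXX = 0.6 × 80 = 48 ksi.
φR_n = 0.75 × 48 × 7.423 = 267.2 kips.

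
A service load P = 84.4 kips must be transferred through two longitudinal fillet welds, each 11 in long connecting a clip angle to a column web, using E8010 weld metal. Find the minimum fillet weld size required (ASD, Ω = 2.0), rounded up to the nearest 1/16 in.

E80XX → F_EXX = 80 ksi.
Total weld length L = 22 in.
Required throat t_e = P × Ω / (0.6 F_EXX × L) = 84.4 × 2.0 / (0.6 × 80 × 22) = 0.1598 in.
Required leg w = t_e / 0.707 = 0.2261 in → use 1/4 in.

w = 1/4 in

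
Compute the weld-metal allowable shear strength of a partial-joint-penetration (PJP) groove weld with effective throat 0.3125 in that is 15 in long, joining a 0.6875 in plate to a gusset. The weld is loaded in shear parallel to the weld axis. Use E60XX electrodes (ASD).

R_n/Ω ≈ 84.4 kip

E60XX → F_EXX = 60 ksi.
Effective throat (given) t_e = 0.3125 in.
A_we = 0.3125 × 15 = 4.688 in².
F_nw = 0.6 F_EXX = 36 ksi.
R_n/Ω = (36 × 4.688) / 2.0 = 84.38 kip.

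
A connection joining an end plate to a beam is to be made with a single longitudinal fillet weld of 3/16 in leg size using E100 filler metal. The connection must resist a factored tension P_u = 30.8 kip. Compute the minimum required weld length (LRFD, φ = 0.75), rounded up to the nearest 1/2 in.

L = 5.5 in

E100XX → F_EXX = 100 ksi.
Throat t_e = 0.707 × 0.1875 = 0.1326 in.
φr_n = 0.75 × 0.6 × 100 × 0.1326 = 5.965 kip/in.
L_req = P_u / φr_n = 30.8 / 5.965 = 5.163 in total.
Round up → use L = 5.5 in.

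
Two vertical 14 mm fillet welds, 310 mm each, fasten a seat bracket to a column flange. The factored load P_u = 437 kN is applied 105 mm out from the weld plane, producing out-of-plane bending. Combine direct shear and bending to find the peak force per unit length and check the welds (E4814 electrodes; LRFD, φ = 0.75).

f_max ≈ 1600 N/mm; adequate

E48XX → F_EXX = 480 MPa.
L_w = 2 × 310 = 620 mm; section modulus (unit throat) S = 2 × L²/6 = 32030 mm².
Direct shear f_v = P/L_w = 437×10³/620 = 704.8 N/mm.
Moment M = P × e = 437×10³ × 105 = 45885000 N·mm; bending f_b = M/S = 1432 N/mm.
f_max = √(f_v² + f_b²) = √(704.8² + 1432²) = 1596 N/mm.
φr_n = 0.75 × 0.6 × 480 × (0.707 × 14) = 2138 N/mm → adequate.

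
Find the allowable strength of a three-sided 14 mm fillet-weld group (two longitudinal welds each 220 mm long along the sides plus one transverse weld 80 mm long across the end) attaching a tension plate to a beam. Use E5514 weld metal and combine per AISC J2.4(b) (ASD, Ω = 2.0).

R_n/Ω ≈ 849 kN

E55XX → F_EXX = 550 MPa.
t_e = 0.707 × 14 = 9.898 mm.
R_nwl = 0.6 × 550 × 9.898 × 440 × 10⁻³ = 1437 kN (longitudinal, 2 welds).
R_nwt = 0.6 × 550 × 9.898 × 80 × 10⁻³ = 261.3 kN (transverse, base value).
(i) R_nwl + R_nwt = 1698 kN; (ii) 0.85 R_nwl + 1.5 R_nwt = 1614 kN.
R_n = max = 1698 kN [governs: (i)]; R_n/Ω = 849.2 kN.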